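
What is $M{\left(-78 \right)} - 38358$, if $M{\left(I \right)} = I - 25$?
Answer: $-38461$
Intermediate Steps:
$M{\left(I \right)} = -25 + I$
$M{\left(-78 \right)} - 38358 = \left(-25 - 78\right) - 38358 = -103 - 38358 = -38461$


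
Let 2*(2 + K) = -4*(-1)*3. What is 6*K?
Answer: 24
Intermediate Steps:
K = 4 (K = -2 + (-4*(-1)*3)/2 = -2 + (4*3)/2 = -2 + (½)*12 = -2 + 6 = 4)
6*K = 6*4 = 24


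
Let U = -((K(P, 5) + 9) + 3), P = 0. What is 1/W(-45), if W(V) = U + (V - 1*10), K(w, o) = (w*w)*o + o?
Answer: -1/72 ≈ -0.013889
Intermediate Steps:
K(w, o) = o + o*w² (K(w, o) = w²*o + o = o*w² + o = o + o*w²)
U = -17 (U = -((5*(1 + 0²) + 9) + 3) = -((5*(1 + 0) + 9) + 3) = -((5*1 + 9) + 3) = -((5 + 9) + 3) = -(14 + 3) = -1*17 = -17)
W(V) = -27 + V (W(V) = -17 + (V - 1*10) = -17 + (V - 10) = -17 + (-10 + V) = -27 + V)
1/W(-45) = 1/(-27 - 45) = 1/(-72) = -1/72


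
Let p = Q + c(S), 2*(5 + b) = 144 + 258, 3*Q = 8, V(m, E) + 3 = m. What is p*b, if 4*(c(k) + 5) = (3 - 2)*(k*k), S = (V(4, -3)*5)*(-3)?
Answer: 31703/3 ≈ 10568.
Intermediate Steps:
V(m, E) = -3 + m
Q = 8/3 (Q = (⅓)*8 = 8/3 ≈ 2.6667)
S = -15 (S = ((-3 + 4)*5)*(-3) = (1*5)*(-3) = 5*(-3) = -15)
c(k) = -5 + k²/4 (c(k) = -5 + ((3 - 2)*(k*k))/4 = -5 + (1*k²)/4 = -5 + k²/4)
b = 196 (b = -5 + (144 + 258)/2 = -5 + (½)*402 = -5 + 201 = 196)
p = 647/12 (p = 8/3 + (-5 + (¼)*(-15)²) = 8/3 + (-5 + (¼)*225) = 8/3 + (-5 + 225/4) = 8/3 + 205/4 = 647/12 ≈ 53.917)
p*b = (647/12)*196 = 31703/3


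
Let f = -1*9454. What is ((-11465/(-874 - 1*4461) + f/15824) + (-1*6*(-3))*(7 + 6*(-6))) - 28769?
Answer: -247264569757/8442104 ≈ -29289.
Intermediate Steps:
f = -9454
((-11465/(-874 - 1*4461) + f/15824) + (-1*6*(-3))*(7 + 6*(-6))) - 28769 = ((-11465/(-874 - 1*4461) - 9454/15824) + (-1*6*(-3))*(7 + 6*(-6))) - 28769 = ((-11465/(-874 - 4461) - 9454*1/15824) + (-6*(-3))*(7 - 36)) - 28769 = ((-11465/(-5335) - 4727/7912) + 18*(-29)) - 28769 = ((-11465*(-1/5335) - 4727/7912) - 522) - 28769 = ((2293/1067 - 4727/7912) - 522) - 28769 = (13098507/8442104 - 522) - 28769 = -4393679781/8442104 - 28769 = -247264569757/8442104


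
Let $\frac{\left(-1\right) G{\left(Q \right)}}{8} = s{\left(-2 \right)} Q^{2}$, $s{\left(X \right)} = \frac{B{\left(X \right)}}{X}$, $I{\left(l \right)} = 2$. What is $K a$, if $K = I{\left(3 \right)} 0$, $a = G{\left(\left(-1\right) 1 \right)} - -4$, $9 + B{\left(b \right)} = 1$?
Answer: $0$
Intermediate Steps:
$B{\left(b \right)} = -8$ ($B{\left(b \right)} = -9 + 1 = -8$)
$s{\left(X \right)} = - \frac{8}{X}$
$G{\left(Q \right)} = - 32 Q^{2}$ ($G{\left(Q \right)} = - 8 - \frac{8}{-2} Q^{2} = - 8 \left(-8\right) \left(- \frac{1}{2}\right) Q^{2} = - 8 \cdot 4 Q^{2} = - 32 Q^{2}$)
$a = -28$ ($a = - 32 \left(\left(-1\right) 1\right)^{2} - -4 = - 32 \left(-1\right)^{2} + 4 = \left(-32\right) 1 + 4 = -32 + 4 = -28$)
$K = 0$ ($K = 2 \cdot 0 = 0$)
$K a = 0 \left(-28\right) = 0$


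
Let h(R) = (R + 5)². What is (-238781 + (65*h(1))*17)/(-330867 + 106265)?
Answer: 199001/224602 ≈ 0.88602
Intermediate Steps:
h(R) = (5 + R)²
(-238781 + (65*h(1))*17)/(-330867 + 106265) = (-238781 + (65*(5 + 1)²)*17)/(-330867 + 106265) = (-238781 + (65*6²)*17)/(-224602) = (-238781 + (65*36)*17)*(-1/224602) = (-238781 + 2340*17)*(-1/224602) = (-238781 + 39780)*(-1/224602) = -199001*(-1/224602) = 199001/224602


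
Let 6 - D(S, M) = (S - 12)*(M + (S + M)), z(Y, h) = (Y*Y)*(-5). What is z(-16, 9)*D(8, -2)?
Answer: -28160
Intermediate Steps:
z(Y, h) = -5*Y² (z(Y, h) = Y²*(-5) = -5*Y²)
D(S, M) = 6 - (-12 + S)*(S + 2*M) (D(S, M) = 6 - (S - 12)*(M + (S + M)) = 6 - (-12 + S)*(M + (M + S)) = 6 - (-12 + S)*(S + 2*M))
z(-16, 9)*D(8, -2) = (-5*(-16)²)*(6 - 1*8² + 12*8 + 24*(-2) - 2*(-2)*8) = (-5*256)*(6 - 1*64 + 96 - 48 + 32) = -1280*(6 - 64 + 96 - 48 + 32) = -1280*22 = -28160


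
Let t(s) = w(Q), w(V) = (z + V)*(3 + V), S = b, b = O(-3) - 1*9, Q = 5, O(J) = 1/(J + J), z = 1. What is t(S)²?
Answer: 2304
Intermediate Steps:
O(J) = 1/(2*J)
b = -55/6 (b = (½)/(-3) - 1*9 = (½)*(-⅓) - 9 = -⅙ - 9 = -55/6 ≈ -9.1667)
S = -55/6 ≈ -9.1667
w(V) = (1 + V)*(3 + V)
t(s) = 48 (t(s) = 3 + 5² + 4*5 = 3 + 25 + 20 = 48)
t(S)² = 48² = 2304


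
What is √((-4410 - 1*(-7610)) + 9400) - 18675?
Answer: -18675 + 30*√14 ≈ -18563.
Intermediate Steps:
√((-4410 - 1*(-7610)) + 9400) - 18675 = √((-4410 + 7610) + 9400) - 18675 = √(3200 + 9400) - 18675 = √12600 - 18675 = 30*√14 - 18675 = -18675 + 30*√14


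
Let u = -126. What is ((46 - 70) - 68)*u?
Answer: 11592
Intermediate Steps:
((46 - 70) - 68)*u = ((46 - 70) - 68)*(-126) = (-24 - 68)*(-126) = -92*(-126) = 11592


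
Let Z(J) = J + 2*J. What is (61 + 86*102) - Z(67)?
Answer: 8632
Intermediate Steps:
Z(J) = 3*J
(61 + 86*102) - Z(67) = (61 + 86*102) - 3*67 = (61 + 8772) - 1*201 = 8833 - 201 = 8632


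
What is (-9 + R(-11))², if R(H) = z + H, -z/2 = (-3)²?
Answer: 1444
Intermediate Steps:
z = -18 (z = -2*(-3)² = -2*9 = -18)
R(H) = -18 + H
(-9 + R(-11))² = (-9 + (-18 - 11))² = (-9 - 29)² = (-38)² = 1444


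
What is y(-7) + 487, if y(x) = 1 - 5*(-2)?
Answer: 498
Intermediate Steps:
y(x) = 11 (y(x) = 1 + 10 = 11)
y(-7) + 487 = 11 + 487 = 498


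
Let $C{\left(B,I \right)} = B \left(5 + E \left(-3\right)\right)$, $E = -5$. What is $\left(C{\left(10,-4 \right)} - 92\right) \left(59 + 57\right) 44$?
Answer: $551232$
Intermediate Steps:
$C{\left(B,I \right)} = 20 B$ ($C{\left(B,I \right)} = B \left(5 - -15\right) = B \left(5 + 15\right) = B 20 = 20 B$)
$\left(C{\left(10,-4 \right)} - 92\right) \left(59 + 57\right) 44 = \left(20 \cdot 10 - 92\right) \left(59 + 57\right) 44 = \left(200 - 92\right) 116 \cdot 44 = 108 \cdot 116 \cdot 44 = 12528 \cdot 44 = 551232$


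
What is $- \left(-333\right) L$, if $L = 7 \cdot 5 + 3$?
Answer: $12654$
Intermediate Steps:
$L = 38$ ($L = 35 + 3 = 38$)
$- \left(-333\right) L = - \left(-333\right) 38 = \left(-1\right) \left(-12654\right) = 12654$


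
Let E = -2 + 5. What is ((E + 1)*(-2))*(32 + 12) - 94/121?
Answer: -42686/121 ≈ -352.78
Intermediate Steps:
E = 3
((E + 1)*(-2))*(32 + 12) - 94/121 = ((3 + 1)*(-2))*(32 + 12) - 94/121 = (4*(-2))*44 - 94*1/121 = -8*44 - 94/121 = -352 - 94/121 = -42686/121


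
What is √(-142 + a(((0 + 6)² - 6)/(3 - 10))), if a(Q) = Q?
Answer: 32*I*√7/7 ≈ 12.095*I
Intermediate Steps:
√(-142 + a(((0 + 6)² - 6)/(3 - 10))) = √(-142 + ((0 + 6)² - 6)/(3 - 10)) = √(-142 + (6² - 6)/(-7)) = √(-142 + (36 - 6)*(-⅐)) = √(-142 + 30*(-⅐)) = √(-142 - 30/7) = √(-1024/7) = 32*I*√7/7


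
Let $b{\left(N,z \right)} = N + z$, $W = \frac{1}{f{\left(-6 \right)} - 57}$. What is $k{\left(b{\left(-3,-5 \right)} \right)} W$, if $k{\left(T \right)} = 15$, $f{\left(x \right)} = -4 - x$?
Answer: $- \frac{3}{11} \approx -0.27273$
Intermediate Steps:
$W = - \frac{1}{55}$ ($W = \frac{1}{\left(-4 - -6\right) - 57} = \frac{1}{\left(-4 + 6\right) - 57} = \frac{1}{2 - 57} = \frac{1}{-55} = - \frac{1}{55} \approx -0.018182$)
$k{\left(b{\left(-3,-5 \right)} \right)} W = 15 \left(- \frac{1}{55}\right) = - \frac{3}{11}$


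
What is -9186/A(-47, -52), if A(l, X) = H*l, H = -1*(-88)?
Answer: 4593/2068 ≈ 2.2210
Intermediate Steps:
H = 88
A(l, X) = 88*l
-9186/A(-47, -52) = -9186/(88*(-47)) = -9186/(-4136) = -9186*(-1/4136) = 4593/2068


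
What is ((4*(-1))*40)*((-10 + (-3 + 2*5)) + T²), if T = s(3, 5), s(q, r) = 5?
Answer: -3520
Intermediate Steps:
T = 5
((4*(-1))*40)*((-10 + (-3 + 2*5)) + T²) = ((4*(-1))*40)*((-10 + (-3 + 2*5)) + 5²) = (-4*40)*((-10 + (-3 + 10)) + 25) = -160*((-10 + 7) + 25) = -160*(-3 + 25) = -160*22 = -3520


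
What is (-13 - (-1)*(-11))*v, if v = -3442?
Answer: 82608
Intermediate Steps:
(-13 - (-1)*(-11))*v = (-13 - (-1)*(-11))*(-3442) = (-13 - 1*11)*(-3442) = (-13 - 11)*(-3442) = -24*(-3442) = 82608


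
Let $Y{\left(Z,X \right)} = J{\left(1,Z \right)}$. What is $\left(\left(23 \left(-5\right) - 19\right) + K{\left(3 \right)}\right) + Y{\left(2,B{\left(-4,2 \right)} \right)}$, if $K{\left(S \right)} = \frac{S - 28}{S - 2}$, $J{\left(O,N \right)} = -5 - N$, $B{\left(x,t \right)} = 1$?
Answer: $-166$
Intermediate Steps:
$K{\left(S \right)} = \frac{-28 + S}{-2 + S}$
$Y{\left(Z,X \right)} = -5 - Z$
$\left(\left(23 \left(-5\right) - 19\right) + K{\left(3 \right)}\right) + Y{\left(2,B{\left(-4,2 \right)} \right)} = \left(\left(23 \left(-5\right) - 19\right) + \frac{-28 + 3}{-2 + 3}\right) - 7 = \left(\left(-115 - 19\right) + 1^{-1} \left(-25\right)\right) - 7 = \left(-134 + 1 \left(-25\right)\right) - 7 = \left(-134 - 25\right) - 7 = -159 - 7 = -166$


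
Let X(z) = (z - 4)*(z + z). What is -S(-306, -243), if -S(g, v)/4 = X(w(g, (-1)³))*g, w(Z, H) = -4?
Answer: -78336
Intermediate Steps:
X(z) = 2*z*(-4 + z) (X(z) = (-4 + z)*(2*z) = 2*z*(-4 + z))
S(g, v) = -256*g (S(g, v) = -4*2*(-4)*(-4 - 4)*g = -4*2*(-4)*(-8)*g = -256*g)
-S(-306, -243) = -(-256)*(-306) = -1*78336 = -78336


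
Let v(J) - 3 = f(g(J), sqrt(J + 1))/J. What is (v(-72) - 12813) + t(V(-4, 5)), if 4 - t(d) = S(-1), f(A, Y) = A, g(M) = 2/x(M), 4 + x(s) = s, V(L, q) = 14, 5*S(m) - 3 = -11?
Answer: -175164187/13680 ≈ -12804.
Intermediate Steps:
S(m) = -8/5 (S(m) = 3/5 + (1/5)*(-11) = 3/5 - 11/5 = -8/5)
x(s) = -4 + s
g(M) = 2/(-4 + M)
v(J) = 3 + 2/(J*(-4 + J)) (v(J) = 3 + (2/(-4 + J))/J = 3 + 2/(J*(-4 + J)))
t(d) = 28/5 (t(d) = 4 - 1*(-8/5) = 4 + 8/5 = 28/5)
(v(-72) - 12813) + t(V(-4, 5)) = ((3 + 2/(-72*(-4 - 72))) - 12813) + 28/5 = ((3 + 2*(-1/72)/(-76)) - 12813) + 28/5 = ((3 + 2*(-1/72)*(-1/76)) - 12813) + 28/5 = ((3 + 1/2736) - 12813) + 28/5 = (8209/2736 - 12813) + 28/5 = -35048159/2736 + 28/5 = -175164187/13680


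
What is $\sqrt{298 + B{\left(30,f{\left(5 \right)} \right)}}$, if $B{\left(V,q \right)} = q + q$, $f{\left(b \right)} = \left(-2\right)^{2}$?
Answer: $3 \sqrt{34} \approx 17.493$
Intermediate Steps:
$f{\left(b \right)} = 4$
$B{\left(V,q \right)} = 2 q$
$\sqrt{298 + B{\left(30,f{\left(5 \right)} \right)}} = \sqrt{298 + 2 \cdot 4} = \sqrt{298 + 8} = \sqrt{306} = 3 \sqrt{34}$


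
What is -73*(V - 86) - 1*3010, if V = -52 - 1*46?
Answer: 10422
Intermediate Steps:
V = -98 (V = -52 - 46 = -98)
-73*(V - 86) - 1*3010 = -73*(-98 - 86) - 1*3010 = -73*(-184) - 3010 = 13432 - 3010 = 10422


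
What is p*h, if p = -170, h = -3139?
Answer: 533630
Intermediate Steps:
p*h = -170*(-3139) = 533630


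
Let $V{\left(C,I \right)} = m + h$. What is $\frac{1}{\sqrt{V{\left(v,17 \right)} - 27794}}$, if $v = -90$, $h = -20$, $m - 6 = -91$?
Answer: $- \frac{i \sqrt{27899}}{27899} \approx - 0.005987 i$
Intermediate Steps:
$m = -85$ ($m = 6 - 91 = -85$)
$V{\left(C,I \right)} = -105$ ($V{\left(C,I \right)} = -85 - 20 = -105$)
$\frac{1}{\sqrt{V{\left(v,17 \right)} - 27794}} = \frac{1}{\sqrt{-105 - 27794}} = \frac{1}{\sqrt{-27899}} = \frac{1}{i \sqrt{27899}} = - \frac{i \sqrt{27899}}{27899}$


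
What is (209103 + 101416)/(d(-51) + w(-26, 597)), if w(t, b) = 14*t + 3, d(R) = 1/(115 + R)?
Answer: -19873216/23103 ≈ -860.20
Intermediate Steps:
w(t, b) = 3 + 14*t
(209103 + 101416)/(d(-51) + w(-26, 597)) = (209103 + 101416)/(1/(115 - 51) + (3 + 14*(-26))) = 310519/(1/64 + (3 - 364)) = 310519/(1/64 - 361) = 310519/(-23103/64) = 310519*(-64/23103) = -19873216/23103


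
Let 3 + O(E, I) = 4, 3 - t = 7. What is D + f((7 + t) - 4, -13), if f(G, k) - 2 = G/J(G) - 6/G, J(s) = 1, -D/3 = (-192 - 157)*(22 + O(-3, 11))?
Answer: 24088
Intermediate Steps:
t = -4 (t = 3 - 1*7 = 3 - 7 = -4)
O(E, I) = 1 (O(E, I) = -3 + 4 = 1)
D = 24081 (D = -3*(-192 - 157)*(22 + 1) = -(-1047)*23 = -3*(-8027) = 24081)
f(G, k) = 2 + G - 6/G (f(G, k) = 2 + (G/1 - 6/G) = 2 + (G*1 - 6/G) = 2 + (G - 6/G) = 2 + G - 6/G)
D + f((7 + t) - 4, -13) = 24081 + (2 + ((7 - 4) - 4) - 6/((7 - 4) - 4)) = 24081 + (2 + (3 - 4) - 6/(3 - 4)) = 24081 + (2 - 1 - 6/(-1)) = 24081 + (2 - 1 - 6*(-1)) = 24081 + (2 - 1 + 6) = 24081 + 7 = 24088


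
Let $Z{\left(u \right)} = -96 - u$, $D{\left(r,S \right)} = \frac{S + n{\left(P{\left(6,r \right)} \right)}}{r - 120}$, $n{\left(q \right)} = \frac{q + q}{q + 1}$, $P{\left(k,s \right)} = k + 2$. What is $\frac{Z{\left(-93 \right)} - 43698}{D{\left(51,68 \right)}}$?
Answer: $\frac{27138321}{628} \approx 43214.0$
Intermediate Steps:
$P{\left(k,s \right)} = 2 + k$
$n{\left(q \right)} = \frac{2 q}{1 + q}$
$D{\left(r,S \right)} = \frac{\frac{16}{9} + S}{-120 + r}$ ($D{\left(r,S \right)} = \frac{S + \frac{2 \left(2 + 6\right)}{1 + \left(2 + 6\right)}}{r - 120} = \frac{S + 2 \cdot 8 \frac{1}{1 + 8}}{-120 + r} = \frac{S + 2 \cdot 8 \cdot \frac{1}{9}}{-120 + r} = \frac{S + \frac{16}{9}}{-120 + r} = \frac{\frac{16}{9} + S}{-120 + r}$)
$\frac{Z{\left(-93 \right)} - 43698}{D{\left(51,68 \right)}} = \frac{\left(-96 - -93\right) - 43698}{\frac{1}{-120 + 51} \left(\frac{16}{9} + 68\right)} = \frac{\left(-96 + 93\right) - 43698}{\frac{1}{-69} \cdot \frac{628}{9}} = \frac{-3 - 43698}{\left(- \frac{1}{69}\right) \frac{628}{9}} = - \frac{43701}{- \frac{628}{621}} = \left(-43701\right) \left(- \frac{621}{628}\right) = \frac{27138321}{628}$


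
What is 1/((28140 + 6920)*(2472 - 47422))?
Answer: -1/1575947000 ≈ -6.3454e-10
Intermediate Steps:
1/((28140 + 6920)*(2472 - 47422)) = 1/(35060*(-44950)) = 1/(-1575947000) = -1/1575947000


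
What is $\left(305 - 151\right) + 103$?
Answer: $257$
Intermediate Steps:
$\left(305 - 151\right) + 103 = 154 + 103 = 257$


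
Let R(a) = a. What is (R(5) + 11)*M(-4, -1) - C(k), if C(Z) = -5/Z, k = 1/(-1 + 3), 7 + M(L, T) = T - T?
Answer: -102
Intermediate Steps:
M(L, T) = -7 (M(L, T) = -7 + (T - T) = -7 + 0 = -7)
k = 1/2 ≈ 0.50000
(R(5) + 11)*M(-4, -1) - C(k) = (5 + 11)*(-7) - (-5)/1/2 = 16*(-7) - (-5)*2 = -112 - 1*(-10) = -112 + 10 = -102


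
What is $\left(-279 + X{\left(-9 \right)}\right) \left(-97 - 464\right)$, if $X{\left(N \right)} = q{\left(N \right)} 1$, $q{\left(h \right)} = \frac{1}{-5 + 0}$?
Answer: $\frac{783156}{5} \approx 1.5663 \cdot 10^{5}$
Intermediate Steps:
$q{\left(h \right)} = - \frac{1}{5}$ ($q{\left(h \right)} = \frac{1}{-5} = - \frac{1}{5}$)
$X{\left(N \right)} = - \frac{1}{5}$ ($X{\left(N \right)} = \left(- \frac{1}{5}\right) 1 = - \frac{1}{5}$)
$\left(-279 + X{\left(-9 \right)}\right) \left(-97 - 464\right) = \left(-279 - \frac{1}{5}\right) \left(-97 - 464\right) = \left(- \frac{1396}{5}\right) \left(-561\right) = \frac{783156}{5}$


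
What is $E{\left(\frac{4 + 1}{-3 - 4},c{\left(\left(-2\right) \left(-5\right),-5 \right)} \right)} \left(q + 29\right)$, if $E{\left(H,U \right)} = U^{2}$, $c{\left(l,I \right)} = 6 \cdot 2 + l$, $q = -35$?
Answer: $-2904$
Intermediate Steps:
$c{\left(l,I \right)} = 12 + l$
$E{\left(\frac{4 + 1}{-3 - 4},c{\left(\left(-2\right) \left(-5\right),-5 \right)} \right)} \left(q + 29\right) = \left(12 - -10\right)^{2} \left(-35 + 29\right) = \left(12 + 10\right)^{2} \left(-6\right) = 22^{2} \left(-6\right) = 484 \left(-6\right) = -2904$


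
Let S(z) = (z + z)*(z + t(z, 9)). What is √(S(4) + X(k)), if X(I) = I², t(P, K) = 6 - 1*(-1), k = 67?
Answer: √4577 ≈ 67.654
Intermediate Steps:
t(P, K) = 7 (t(P, K) = 6 + 1 = 7)
S(z) = 2*z*(7 + z) (S(z) = (z + z)*(z + 7) = (2*z)*(7 + z) = 2*z*(7 + z))
√(S(4) + X(k)) = √(2*4*(7 + 4) + 67²) = √(2*4*11 + 4489) = √(88 + 4489) = √4577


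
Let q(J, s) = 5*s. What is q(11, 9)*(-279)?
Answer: -12555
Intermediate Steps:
q(11, 9)*(-279) = (5*9)*(-279) = 45*(-279) = -12555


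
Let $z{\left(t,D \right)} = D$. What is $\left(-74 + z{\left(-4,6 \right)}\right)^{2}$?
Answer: $4624$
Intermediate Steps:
$\left(-74 + z{\left(-4,6 \right)}\right)^{2} = \left(-74 + 6\right)^{2} = \left(-68\right)^{2} = 4624$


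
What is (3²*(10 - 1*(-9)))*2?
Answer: 342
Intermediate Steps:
(3²*(10 - 1*(-9)))*2 = (9*(10 + 9))*2 = (9*19)*2 = 171*2 = 342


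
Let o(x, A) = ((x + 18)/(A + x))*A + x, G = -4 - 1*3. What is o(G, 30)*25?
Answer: 4225/23 ≈ 183.70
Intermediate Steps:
G = -7 (G = -4 - 3 = -7)
o(x, A) = x + A*(18 + x)/(A + x) (o(x, A) = ((18 + x)/(A + x))*A + x = A*(18 + x)/(A + x) + x = x + A*(18 + x)/(A + x))
o(G, 30)*25 = (((-7)² + 18*30 + 2*30*(-7))/(30 - 7))*25 = ((49 + 540 - 420)/23)*25 = ((1/23)*169)*25 = (169/23)*25 = 4225/23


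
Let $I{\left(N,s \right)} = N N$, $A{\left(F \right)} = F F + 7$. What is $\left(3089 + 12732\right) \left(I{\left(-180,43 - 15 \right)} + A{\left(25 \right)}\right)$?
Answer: $522599272$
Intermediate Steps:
$A{\left(F \right)} = 7 + F^{2}$ ($A{\left(F \right)} = F^{2} + 7 = 7 + F^{2}$)
$I{\left(N,s \right)} = N^{2}$
$\left(3089 + 12732\right) \left(I{\left(-180,43 - 15 \right)} + A{\left(25 \right)}\right) = \left(3089 + 12732\right) \left(\left(-180\right)^{2} + \left(7 + 25^{2}\right)\right) = 15821 \left(32400 + \left(7 + 625\right)\right) = 15821 \left(32400 + 632\right) = 15821 \cdot 33032 = 522599272$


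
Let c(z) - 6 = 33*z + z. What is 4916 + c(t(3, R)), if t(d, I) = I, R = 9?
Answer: 5228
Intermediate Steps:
c(z) = 6 + 34*z (c(z) = 6 + (33*z + z) = 6 + 34*z)
4916 + c(t(3, R)) = 4916 + (6 + 34*9) = 4916 + (6 + 306) = 4916 + 312 = 5228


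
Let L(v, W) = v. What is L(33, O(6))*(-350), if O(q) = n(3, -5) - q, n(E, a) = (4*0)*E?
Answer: -11550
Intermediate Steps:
n(E, a) = 0 (n(E, a) = 0*E = 0)
O(q) = -q (O(q) = 0 - q = -q)
L(33, O(6))*(-350) = 33*(-350) = -11550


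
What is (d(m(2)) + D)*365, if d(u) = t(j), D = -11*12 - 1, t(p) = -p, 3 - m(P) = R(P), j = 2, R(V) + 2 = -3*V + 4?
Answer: -49275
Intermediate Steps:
R(V) = 2 - 3*V (R(V) = -2 + (-3*V + 4) = -2 + (4 - 3*V) = 2 - 3*V)
m(P) = 1 + 3*P (m(P) = 3 - (2 - 3*P) = 3 + (-2 + 3*P) = 1 + 3*P)
D = -133 (D = -132 - 1 = -133)
d(u) = -2 (d(u) = -1*2 = -2)
(d(m(2)) + D)*365 = (-2 - 133)*365 = -135*365 = -49275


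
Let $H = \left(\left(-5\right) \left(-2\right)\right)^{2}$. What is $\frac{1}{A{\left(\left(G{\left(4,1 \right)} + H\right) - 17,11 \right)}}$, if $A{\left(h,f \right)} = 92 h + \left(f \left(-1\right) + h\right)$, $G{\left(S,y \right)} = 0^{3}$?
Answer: $\frac{1}{7708} \approx 0.00012974$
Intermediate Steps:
$G{\left(S,y \right)} = 0$
$H = 100$ ($H = 10^{2} = 100$)
$A{\left(h,f \right)} = - f + 93 h$ ($A{\left(h,f \right)} = 92 h - \left(f - h\right) = - f + 93 h$)
$\frac{1}{A{\left(\left(G{\left(4,1 \right)} + H\right) - 17,11 \right)}} = \frac{1}{\left(-1\right) 11 + 93 \left(\left(0 + 100\right) - 17\right)} = \frac{1}{-11 + 93 \left(100 - 17\right)} = \frac{1}{-11 + 93 \cdot 83} = \frac{1}{-11 + 7719} = \frac{1}{7708}$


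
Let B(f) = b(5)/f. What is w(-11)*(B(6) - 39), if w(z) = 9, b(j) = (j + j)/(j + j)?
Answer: -699/2 ≈ -349.50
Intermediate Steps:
b(j) = 1 (b(j) = (2*j)/((2*j)) = (2*j)*(1/(2*j)) = 1)
B(f) = 1/f
w(-11)*(B(6) - 39) = 9*(1/6 - 39) = 9*(⅙ - 39) = 9*(-233/6) = -699/2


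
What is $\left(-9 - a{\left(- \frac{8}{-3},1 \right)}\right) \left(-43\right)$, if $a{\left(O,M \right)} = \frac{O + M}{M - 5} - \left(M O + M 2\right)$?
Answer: $\frac{1763}{12} \approx 146.92$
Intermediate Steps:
$a{\left(O,M \right)} = - 2 M + \frac{M + O}{-5 + M} - M O$ ($a{\left(O,M \right)} = \frac{M + O}{-5 + M} - \left(M O + 2 M\right) = \frac{M + O}{-5 + M} - \left(2 M + M O\right) = - 2 M + \frac{M + O}{-5 + M} - M O$)
$\left(-9 - a{\left(- \frac{8}{-3},1 \right)}\right) \left(-43\right) = \left(-9 - \frac{- \frac{8}{-3} - 2 \cdot 1^{2} + 11 \cdot 1 - - \frac{8}{-3} \cdot 1^{2} + 5 \cdot 1 \left(- \frac{8}{-3}\right)}{-5 + 1}\right) \left(-43\right) = \left(-9 - \frac{\left(-8\right) \left(- \frac{1}{3}\right) - 2 + 11 - \left(-8\right) \left(- \frac{1}{3}\right) 1 + 5 \cdot 1 \left(\left(-8\right) \left(- \frac{1}{3}\right)\right)}{-4}\right) \left(-43\right) = \left(-9 - - \frac{\frac{8}{3} - 2 + 11 - \frac{8}{3} \cdot 1 + 5 \cdot 1 \cdot \frac{8}{3}}{4}\right) \left(-43\right) = \left(-9 - - \frac{\frac{8}{3} - 2 + 11 - \frac{8}{3} + \frac{40}{3}}{4}\right) \left(-43\right) = \left(-9 - \left(- \frac{1}{4}\right) \frac{67}{3}\right) \left(-43\right) = \left(-9 - - \frac{67}{12}\right) \left(-43\right) = \left(-9 + \frac{67}{12}\right) \left(-43\right) = \left(- \frac{41}{12}\right) \left(-43\right) = \frac{1763}{12}$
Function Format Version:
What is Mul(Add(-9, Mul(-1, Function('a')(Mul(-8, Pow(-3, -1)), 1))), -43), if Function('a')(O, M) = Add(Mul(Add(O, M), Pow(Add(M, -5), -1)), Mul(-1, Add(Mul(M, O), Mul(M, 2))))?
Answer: Rational(1763, 12) ≈ 146.92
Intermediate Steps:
Function('a')(O, M) = Add(Mul(-2, M), Mul(Pow(Add(-5, M), -1), Add(M, O)), Mul(-1, M, O)) (Function('a')(O, M) = Add(Mul(Add(M, O), Pow(Add(-5, M), -1)), Mul(-1, Add(Mul(M, O), Mul(2, M)))) = Add(Mul(Pow(Add(-5, M), -1), Add(M, O)), Mul(-1, Add(Mul(2, M), Mul(M, O)))) = Add(Mul(Pow(Add(-5, M), -1), Add(M, O)), Add(Mul(-2, M), Mul(-1, M, O))) = Add(Mul(-2, M), Mul(Pow(Add(-5, M), -1), Add(M, O)), Mul(-1, M, O)))
Mul(Add(-9, Mul(-1, Function('a')(Mul(-8, Pow(-3, -1)), 1))), -43) = Mul(Add(-9, Mul(-1, Mul(Pow(Add(-5, 1), -1), Add(Mul(-8, Pow(-3, -1)), Mul(-2, Pow(1, 2)), Mul(11, 1), Mul(-1, Mul(-8, Pow(-3, -1)), Pow(1, 2)), Mul(5, 1, Mul(-8, Pow(-3, -1))))))), -43) = Mul(Add(-9, Mul(-1, Mul(Pow(-4, -1), Add(Mul(-8, Rational(-1, 3)), Mul(-2, 1), 11, Mul(-1, Mul(-8, Rational(-1, 3)), 1), Mul(5, 1, Mul(-8, Rational(-1, 3))))))), -43) = Mul(Add(-9, Mul(-1, Mul(Rational(-1, 4), Add(Rational(8, 3), -2, 11, Mul(-1, Rational(8, 3), 1), Mul(5, 1, Rational(8, 3)))))), -43) = Mul(Add(-9, Mul(-1, Mul(Rational(-1, 4), Add(Rational(8, 3), -2, 11, Rational(-8, 3), Rational(40, 3))))), -43) = Mul(Add(-9, Mul(-1, Mul(Rational(-1, 4), Rational(67, 3)))), -43) = Mul(Add(-9, Mul(-1, Rational(-67, 12))), -43) = Mul(Add(-9, Rational(67, 12)), -43) = Mul(Rational(-41, 12), -43) = Rational(1763, 12)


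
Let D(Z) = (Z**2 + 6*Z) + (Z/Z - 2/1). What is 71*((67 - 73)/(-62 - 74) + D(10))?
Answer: 767865/68 ≈ 11292.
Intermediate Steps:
D(Z) = -1 + Z**2 + 6*Z (D(Z) = (Z**2 + 6*Z) + (1 - 2*1) = (Z**2 + 6*Z) + (1 - 2) = (Z**2 + 6*Z) - 1 = -1 + Z**2 + 6*Z)
71*((67 - 73)/(-62 - 74) + D(10)) = 71*((67 - 73)/(-62 - 74) + (-1 + 10**2 + 6*10)) = 71*(-6/(-136) + (-1 + 100 + 60)) = 71*(-6*(-1/136) + 159) = 71*(3/68 + 159) = 71*(10815/68) = 767865/68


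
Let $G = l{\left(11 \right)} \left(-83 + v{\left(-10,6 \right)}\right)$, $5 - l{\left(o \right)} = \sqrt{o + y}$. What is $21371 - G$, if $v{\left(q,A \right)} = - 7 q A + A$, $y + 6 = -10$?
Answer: $19656 + 343 i \sqrt{5} \approx 19656.0 + 766.97 i$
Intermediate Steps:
$y = -16$ ($y = -6 - 10 = -16$)
$l{\left(o \right)} = 5 - \sqrt{-16 + o}$ ($l{\left(o \right)} = 5 - \sqrt{o - 16} = 5 - \sqrt{-16 + o}$)
$v{\left(q,A \right)} = A - 7 A q$ ($v{\left(q,A \right)} = - 7 A q + A = A - 7 A q$)
$G = 1715 - 343 i \sqrt{5}$ ($G = \left(5 - \sqrt{-16 + 11}\right) \left(-83 + 6 \left(1 - -70\right)\right) = \left(5 - \sqrt{-5}\right) \left(-83 + 6 \left(1 + 70\right)\right) = \left(5 - i \sqrt{5}\right) \left(-83 + 6 \cdot 71\right) = \left(5 - i \sqrt{5}\right) \left(-83 + 426\right) = \left(5 - i \sqrt{5}\right) 343 = 1715 - 343 i \sqrt{5} \approx 1715.0 - 766.97 i$)
$21371 - G = 21371 - \left(1715 - 343 i \sqrt{5}\right) = 19656 + 343 i \sqrt{5}$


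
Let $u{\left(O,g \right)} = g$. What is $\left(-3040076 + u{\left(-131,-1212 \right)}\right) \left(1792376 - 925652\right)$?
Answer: $-2635957300512$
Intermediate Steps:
$\left(-3040076 + u{\left(-131,-1212 \right)}\right) \left(1792376 - 925652\right) = \left(-3040076 - 1212\right) \left(1792376 - 925652\right) = \left(-3041288\right) 866724 = -2635957300512$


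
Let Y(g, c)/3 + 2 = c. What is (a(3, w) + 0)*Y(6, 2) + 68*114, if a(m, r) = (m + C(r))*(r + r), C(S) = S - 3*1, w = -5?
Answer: 7752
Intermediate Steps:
Y(g, c) = -6 + 3*c
C(S) = -3 + S (C(S) = S - 3 = -3 + S)
a(m, r) = 2*r*(-3 + m + r) (a(m, r) = (m + (-3 + r))*(r + r) = (-3 + m + r)*(2*r) = 2*r*(-3 + m + r))
(a(3, w) + 0)*Y(6, 2) + 68*114 = (2*(-5)*(-3 + 3 - 5) + 0)*(-6 + 3*2) + 68*114 = (2*(-5)*(-5) + 0)*(-6 + 6) + 7752 = (50 + 0)*0 + 7752 = 50*0 + 7752 = 0 + 7752 = 7752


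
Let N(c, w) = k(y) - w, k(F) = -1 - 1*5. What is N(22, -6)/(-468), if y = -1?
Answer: 0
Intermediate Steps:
k(F) = -6 (k(F) = -1 - 5 = -6)
N(c, w) = -6 - w
N(22, -6)/(-468) = (-6 - 1*(-6))/(-468) = (-6 + 6)*(-1/468) = 0*(-1/468) = 0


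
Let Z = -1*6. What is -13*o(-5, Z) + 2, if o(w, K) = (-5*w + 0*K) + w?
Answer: -258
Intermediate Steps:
Z = -6
o(w, K) = -4*w (o(w, K) = (-5*w + 0) + w = -5*w + w = -4*w)
-13*o(-5, Z) + 2 = -(-52)*(-5) + 2 = -13*20 + 2 = -260 + 2 = -258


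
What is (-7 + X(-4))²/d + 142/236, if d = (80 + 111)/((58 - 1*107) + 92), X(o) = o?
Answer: 627515/22538 ≈ 27.843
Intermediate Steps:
d = 191/43 (d = 191/((58 - 107) + 92) = 191/(-49 + 92) = 191/43 ≈ 4.4419)
(-7 + X(-4))²/d + 142/236 = (-7 - 4)²/(191/43) + 142/236 = (-11)²*(43/191) + 142*(1/236) = 121*(43/191) + 71/118 = 5203/191 + 71/118 = 627515/22538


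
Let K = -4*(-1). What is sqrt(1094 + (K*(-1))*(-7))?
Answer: sqrt(1122) ≈ 33.496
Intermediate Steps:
K = 4
sqrt(1094 + (K*(-1))*(-7)) = sqrt(1094 + (4*(-1))*(-7)) = sqrt(1094 - 4*(-7)) = sqrt(1094 + 28) = sqrt(1122)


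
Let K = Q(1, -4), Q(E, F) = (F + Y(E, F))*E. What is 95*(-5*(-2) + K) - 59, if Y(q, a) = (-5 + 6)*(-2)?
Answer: 321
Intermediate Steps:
Y(q, a) = -2 (Y(q, a) = 1*(-2) = -2)
Q(E, F) = E*(-2 + F) (Q(E, F) = (F - 2)*E = (-2 + F)*E = E*(-2 + F))
K = -6 (K = 1*(-2 - 4) = 1*(-6) = -6)
95*(-5*(-2) + K) - 59 = 95*(-5*(-2) - 6) - 59 = 95*(10 - 6) - 59 = 95*4 - 59 = 380 - 59 = 321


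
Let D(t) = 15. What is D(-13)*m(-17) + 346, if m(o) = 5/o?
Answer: 5807/17 ≈ 341.59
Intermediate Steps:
D(-13)*m(-17) + 346 = 15*(5/(-17)) + 346 = 15*(5*(-1/17)) + 346 = 15*(-5/17) + 346 = -75/17 + 346 = 5807/17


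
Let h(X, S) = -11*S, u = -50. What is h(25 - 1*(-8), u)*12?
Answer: 6600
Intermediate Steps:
h(25 - 1*(-8), u)*12 = -11*(-50)*12 = 550*12 = 6600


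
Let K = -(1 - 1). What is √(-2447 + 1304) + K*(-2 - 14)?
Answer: 3*I*√127 ≈ 33.808*I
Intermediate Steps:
K = 0 (K = -1*0 = 0)
√(-2447 + 1304) + K*(-2 - 14) = √(-2447 + 1304) + 0*(-2 - 14) = √(-1143) + 0*(-16) = 3*I*√127 + 0 = 3*I*√127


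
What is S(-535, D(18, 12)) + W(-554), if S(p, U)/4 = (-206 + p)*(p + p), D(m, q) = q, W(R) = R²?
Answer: 3478396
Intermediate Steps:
S(p, U) = 8*p*(-206 + p) (S(p, U) = 4*((-206 + p)*(p + p)) = 4*((-206 + p)*(2*p)) = 4*(2*p*(-206 + p)) = 8*p*(-206 + p))
S(-535, D(18, 12)) + W(-554) = 8*(-535)*(-206 - 535) + (-554)² = 8*(-535)*(-741) + 306916 = 3171480 + 306916 = 3478396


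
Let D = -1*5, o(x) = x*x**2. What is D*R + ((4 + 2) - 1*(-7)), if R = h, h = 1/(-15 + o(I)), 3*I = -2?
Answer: 5504/413 ≈ 13.327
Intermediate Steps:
I = -2/3 (I = (1/3)*(-2) = -2/3 ≈ -0.66667)
o(x) = x**3
h = -27/413 (h = 1/(-15 + (-2/3)**3) = 1/(-15 - 8/27) = 1/(-413/27) = -27/413 ≈ -0.065375)
R = -27/413 ≈ -0.065375
D = -5
D*R + ((4 + 2) - 1*(-7)) = -5*(-27/413) + ((4 + 2) - 1*(-7)) = 135/413 + (6 + 7) = 135/413 + 13 = 5504/413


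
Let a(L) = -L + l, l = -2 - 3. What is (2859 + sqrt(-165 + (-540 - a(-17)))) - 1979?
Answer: 880 + I*sqrt(717) ≈ 880.0 + 26.777*I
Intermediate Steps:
l = -5
a(L) = -5 - L (a(L) = -L - 5 = -5 - L)
(2859 + sqrt(-165 + (-540 - a(-17)))) - 1979 = (2859 + sqrt(-165 + (-540 - (-5 - 1*(-17))))) - 1979 = (2859 + sqrt(-165 + (-540 - (-5 + 17)))) - 1979 = (2859 + sqrt(-165 + (-540 - 1*12))) - 1979 = (2859 + sqrt(-165 + (-540 - 12))) - 1979 = (2859 + sqrt(-165 - 552)) - 1979 = (2859 + sqrt(-717)) - 1979 = (2859 + I*sqrt(717)) - 1979 = 880 + I*sqrt(717)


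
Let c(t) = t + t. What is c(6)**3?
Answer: 1728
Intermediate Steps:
c(t) = 2*t
c(6)**3 = (2*6)**3 = 12**3 = 1728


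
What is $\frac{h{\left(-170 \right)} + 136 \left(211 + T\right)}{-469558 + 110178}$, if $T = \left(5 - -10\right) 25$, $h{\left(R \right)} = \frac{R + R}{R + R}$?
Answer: $- \frac{79697}{359380} \approx -0.22176$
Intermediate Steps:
$h{\left(R \right)} = 1$ ($h{\left(R \right)} = \frac{2 R}{2 R} = 2 R \frac{1}{2 R} = 1$)
$T = 375$ ($T = \left(5 + 10\right) 25 = 15 \cdot 25 = 375$)
$\frac{h{\left(-170 \right)} + 136 \left(211 + T\right)}{-469558 + 110178} = \frac{1 + 136 \left(211 + 375\right)}{-469558 + 110178} = \frac{1 + 136 \cdot 586}{-359380} = \left(1 + 79696\right) \left(- \frac{1}{359380}\right) = 79697 \left(- \frac{1}{359380}\right) = - \frac{79697}{359380}$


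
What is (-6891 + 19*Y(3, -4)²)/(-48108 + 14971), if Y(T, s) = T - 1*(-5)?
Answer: 5675/33137 ≈ 0.17126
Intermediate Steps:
Y(T, s) = 5 + T (Y(T, s) = T + 5 = 5 + T)
(-6891 + 19*Y(3, -4)²)/(-48108 + 14971) = (-6891 + 19*(5 + 3)²)/(-48108 + 14971) = (-6891 + 19*8²)/(-33137) = (-6891 + 19*64)*(-1/33137) = (-6891 + 1216)*(-1/33137) = -5675*(-1/33137) = 5675/33137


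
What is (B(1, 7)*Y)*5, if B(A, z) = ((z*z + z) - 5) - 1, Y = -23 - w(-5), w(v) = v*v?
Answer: -12000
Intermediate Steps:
w(v) = v²
Y = -48 (Y = -23 - 1*(-5)² = -23 - 1*25 = -23 - 25 = -48)
B(A, z) = -6 + z + z² (B(A, z) = ((z² + z) - 5) - 1 = ((z + z²) - 5) - 1 = (-5 + z + z²) - 1 = -6 + z + z²)
(B(1, 7)*Y)*5 = ((-6 + 7 + 7²)*(-48))*5 = ((-6 + 7 + 49)*(-48))*5 = (50*(-48))*5 = -2400*5 = -12000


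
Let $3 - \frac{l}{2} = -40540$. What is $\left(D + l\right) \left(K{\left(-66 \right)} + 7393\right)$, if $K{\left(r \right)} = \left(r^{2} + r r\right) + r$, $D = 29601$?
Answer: $1775308793$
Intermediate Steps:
$l = 81086$ ($l = 6 - -81080 = 6 + 81080 = 81086$)
$K{\left(r \right)} = r + 2 r^{2}$ ($K{\left(r \right)} = \left(r^{2} + r^{2}\right) + r = 2 r^{2} + r = r + 2 r^{2}$)
$\left(D + l\right) \left(K{\left(-66 \right)} + 7393\right) = \left(29601 + 81086\right) \left(- 66 \left(1 + 2 \left(-66\right)\right) + 7393\right) = 110687 \left(- 66 \left(1 - 132\right) + 7393\right) = 110687 \left(\left(-66\right) \left(-131\right) + 7393\right) = 110687 \left(8646 + 7393\right) = 110687 \cdot 16039 = 1775308793$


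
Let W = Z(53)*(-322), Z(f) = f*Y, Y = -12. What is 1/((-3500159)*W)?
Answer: -1/716804561928 ≈ -1.3951e-12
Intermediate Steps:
Z(f) = -12*f (Z(f) = f*(-12) = -12*f)
W = 204792 (W = -12*53*(-322) = -636*(-322) = 204792)
1/((-3500159)*W) = 1/(-3500159*204792) = -1/3500159*1/204792 = -1/716804561928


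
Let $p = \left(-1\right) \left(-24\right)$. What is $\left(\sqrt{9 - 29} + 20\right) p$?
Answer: $480 + 48 i \sqrt{5} \approx 480.0 + 107.33 i$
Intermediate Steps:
$p = 24$
$\left(\sqrt{9 - 29} + 20\right) p = \left(\sqrt{9 - 29} + 20\right) 24 = \left(\sqrt{-20} + 20\right) 24 = \left(2 i \sqrt{5} + 20\right) 24 = \left(20 + 2 i \sqrt{5}\right) 24 = 480 + 48 i \sqrt{5}$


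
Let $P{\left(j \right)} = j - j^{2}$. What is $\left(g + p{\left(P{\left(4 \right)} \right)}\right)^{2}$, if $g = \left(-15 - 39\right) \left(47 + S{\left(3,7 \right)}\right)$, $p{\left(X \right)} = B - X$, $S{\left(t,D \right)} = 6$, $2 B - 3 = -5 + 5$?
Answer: $\frac{32455809}{4} \approx 8.114 \cdot 10^{6}$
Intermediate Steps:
$B = \frac{3}{2}$ ($B = \frac{3}{2} + \frac{-5 + 5}{2} = \frac{3}{2} + \frac{1}{2} \cdot 0 = \frac{3}{2} + 0 = \frac{3}{2} \approx 1.5$)
$p{\left(X \right)} = \frac{3}{2} - X$
$g = -2862$ ($g = \left(-15 - 39\right) \left(47 + 6\right) = \left(-54\right) 53 = -2862$)
$\left(g + p{\left(P{\left(4 \right)} \right)}\right)^{2} = \left(-2862 - \left(- \frac{3}{2} + 4 \left(1 - 4\right)\right)\right)^{2} = \left(-2862 - \left(- \frac{3}{2} + 4 \left(-3\right)\right)\right)^{2} = \left(-2862 + \left(\frac{3}{2} - -12\right)\right)^{2} = \left(-2862 + \left(\frac{3}{2} + 12\right)\right)^{2} = \left(-2862 + \frac{27}{2}\right)^{2} = \left(- \frac{5697}{2}\right)^{2} = \frac{32455809}{4}$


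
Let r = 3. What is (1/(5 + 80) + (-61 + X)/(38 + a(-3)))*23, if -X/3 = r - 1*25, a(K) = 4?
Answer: 10741/3570 ≈ 3.0087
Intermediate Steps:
X = 66 (X = -3*(3 - 1*25) = -3*(3 - 25) = -3*(-22) = 66)
(1/(5 + 80) + (-61 + X)/(38 + a(-3)))*23 = (1/(5 + 80) + (-61 + 66)/(38 + 4))*23 = (1/85 + 5/42)*23 = (467/3570)*23 = 10741/3570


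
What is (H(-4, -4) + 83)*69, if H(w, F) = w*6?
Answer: 4071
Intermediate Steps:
H(w, F) = 6*w
(H(-4, -4) + 83)*69 = (6*(-4) + 83)*69 = (-24 + 83)*69 = 59*69 = 4071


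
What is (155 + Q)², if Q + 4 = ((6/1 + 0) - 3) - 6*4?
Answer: 16900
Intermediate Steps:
Q = -25 (Q = -4 + (((6/1 + 0) - 3) - 6*4) = -4 + (((6*1 + 0) - 3) - 24) = -4 + (((6 + 0) - 3) - 24) = -4 + ((6 - 3) - 24) = -4 + (3 - 24) = -4 - 21 = -25)
(155 + Q)² = (155 - 25)² = 130² = 16900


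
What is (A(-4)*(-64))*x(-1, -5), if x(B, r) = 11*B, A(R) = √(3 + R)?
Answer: 704*I ≈ 704.0*I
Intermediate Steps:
(A(-4)*(-64))*x(-1, -5) = (√(3 - 4)*(-64))*(11*(-1)) = (√(-1)*(-64))*(-11) = (I*(-64))*(-11) = -64*I*(-11) = 704*I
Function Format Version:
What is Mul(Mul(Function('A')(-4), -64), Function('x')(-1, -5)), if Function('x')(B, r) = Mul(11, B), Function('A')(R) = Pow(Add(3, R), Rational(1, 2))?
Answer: Mul(704, I) ≈ Mul(704.00, I)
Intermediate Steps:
Mul(Mul(Function('A')(-4), -64), Function('x')(-1, -5)) = Mul(Mul(Pow(Add(3, -4), Rational(1, 2)), -64), Mul(11, -1)) = Mul(Mul(Pow(-1, Rational(1, 2)), -64), -11) = Mul(Mul(I, -64), -11) = Mul(Mul(-64, I), -11) = Mul(704, I)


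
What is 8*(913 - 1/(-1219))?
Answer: 8903584/1219 ≈ 7304.0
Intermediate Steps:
8*(913 - 1/(-1219)) = 8*(913 - 1*(-1/1219)) = 8*(913 + 1/1219) = 8*(1112948/1219) = 8903584/1219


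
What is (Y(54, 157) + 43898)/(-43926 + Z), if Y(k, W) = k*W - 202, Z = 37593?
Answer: -52174/6333 ≈ -8.2384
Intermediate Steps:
Y(k, W) = -202 + W*k (Y(k, W) = W*k - 202 = -202 + W*k)
(Y(54, 157) + 43898)/(-43926 + Z) = ((-202 + 157*54) + 43898)/(-43926 + 37593) = ((-202 + 8478) + 43898)/(-6333) = (8276 + 43898)*(-1/6333) = 52174*(-1/6333) = -52174/6333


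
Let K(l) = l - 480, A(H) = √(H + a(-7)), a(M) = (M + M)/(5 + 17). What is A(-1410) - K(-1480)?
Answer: 1960 + I*√170687/11 ≈ 1960.0 + 37.558*I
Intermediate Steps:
a(M) = M/11 (a(M) = (2*M)/22 = (2*M)*(1/22) = M/11)
A(H) = √(-7/11 + H) (A(H) = √(H + (1/11)*(-7)) = √(H - 7/11) = √(-7/11 + H))
K(l) = -480 + l
A(-1410) - K(-1480) = √(-77 + 121*(-1410))/11 - (-480 - 1480) = √(-77 - 170610)/11 - 1*(-1960) = √(-170687)/11 + 1960 = (I*√170687)/11 + 1960 = I*√170687/11 + 1960 = 1960 + I*√170687/11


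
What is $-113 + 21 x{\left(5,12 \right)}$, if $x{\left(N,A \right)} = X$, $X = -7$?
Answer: $-260$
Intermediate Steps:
$x{\left(N,A \right)} = -7$
$-113 + 21 x{\left(5,12 \right)} = -113 + 21 \left(-7\right) = -113 - 147 = -260$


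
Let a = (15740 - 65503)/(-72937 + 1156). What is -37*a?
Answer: -1841231/71781 ≈ -25.651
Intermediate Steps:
a = 49763/71781 (a = -49763/(-71781) = -49763*(-1/71781) = 49763/71781 ≈ 0.69326)
-37*a = -37*49763/71781 = -1841231/71781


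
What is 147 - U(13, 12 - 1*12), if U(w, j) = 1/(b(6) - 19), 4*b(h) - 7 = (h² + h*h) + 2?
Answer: 731/5 ≈ 146.20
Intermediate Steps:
b(h) = 9/4 + h²/2 (b(h) = 7/4 + ((h² + h*h) + 2)/4 = 7/4 + ((h² + h²) + 2)/4 = 7/4 + (2*h² + 2)/4 = 7/4 + (2 + 2*h²)/4 = 7/4 + (½ + h²/2) = 9/4 + h²/2)
U(w, j) = ⅘ (U(w, j) = 1/((9/4 + (½)*6²) - 19) = 1/((9/4 + (½)*36) - 19) = 1/((9/4 + 18) - 19) = 1/(81/4 - 19) = 1/(5/4) = ⅘)
147 - U(13, 12 - 1*12) = 147 - 1*⅘ = 147 - ⅘ = 731/5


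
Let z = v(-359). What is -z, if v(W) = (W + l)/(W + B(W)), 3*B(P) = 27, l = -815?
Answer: -587/175 ≈ -3.3543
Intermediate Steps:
B(P) = 9 (B(P) = (⅓)*27 = 9)
v(W) = (-815 + W)/(9 + W) (v(W) = (W - 815)/(W + 9) = (-815 + W)/(9 + W))
z = 587/175 (z = (-815 - 359)/(9 - 359) = -1174/(-350) = -1/350*(-1174) = 587/175 ≈ 3.3543)
-z = -1*587/175 = -587/175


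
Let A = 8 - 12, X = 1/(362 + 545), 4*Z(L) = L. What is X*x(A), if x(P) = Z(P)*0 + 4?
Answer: 4/907 ≈ 0.0044101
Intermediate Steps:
Z(L) = L/4
X = 1/907 ≈ 0.0011025
A = -4
x(P) = 4 (x(P) = (P/4)*0 + 4 = 0 + 4 = 4)
X*x(A) = (1/907)*4 = 4/907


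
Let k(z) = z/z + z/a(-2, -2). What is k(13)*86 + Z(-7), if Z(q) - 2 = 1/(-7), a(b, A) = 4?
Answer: 5143/14 ≈ 367.36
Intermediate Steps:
Z(q) = 13/7 (Z(q) = 2 + 1/(-7) = 2 - ⅐ = 13/7)
k(z) = 1 + z/4 (k(z) = z/z + z/4 = 1 + z*(¼) = 1 + z/4)
k(13)*86 + Z(-7) = (1 + (¼)*13)*86 + 13/7 = (1 + 13/4)*86 + 13/7 = (17/4)*86 + 13/7 = 731/2 + 13/7 = 5143/14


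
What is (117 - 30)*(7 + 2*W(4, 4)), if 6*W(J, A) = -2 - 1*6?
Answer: 377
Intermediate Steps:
W(J, A) = -4/3 (W(J, A) = (-2 - 1*6)/6 = (-2 - 6)/6 = (1/6)*(-8) = -4/3)
(117 - 30)*(7 + 2*W(4, 4)) = (117 - 30)*(7 + 2*(-4/3)) = 87*(7 - 8/3) = 87*(13/3) = 377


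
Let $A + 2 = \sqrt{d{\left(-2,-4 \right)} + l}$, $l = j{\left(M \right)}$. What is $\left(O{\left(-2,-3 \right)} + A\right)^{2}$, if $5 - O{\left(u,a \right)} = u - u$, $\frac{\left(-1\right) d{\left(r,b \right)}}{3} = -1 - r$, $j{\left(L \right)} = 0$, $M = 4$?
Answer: $\left(3 + i \sqrt{3}\right)^{2} \approx 6.0 + 10.392 i$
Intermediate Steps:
$d{\left(r,b \right)} = 3 + 3 r$ ($d{\left(r,b \right)} = - 3 \left(-1 - r\right) = 3 + 3 r$)
$l = 0$
$O{\left(u,a \right)} = 5$ ($O{\left(u,a \right)} = 5 - \left(u - u\right) = 5 - 0 = 5 + 0 = 5$)
$A = -2 + i \sqrt{3}$ ($A = -2 + \sqrt{\left(3 + 3 \left(-2\right)\right) + 0} = -2 + \sqrt{\left(3 - 6\right) + 0} = -2 + \sqrt{-3 + 0} = -2 + \sqrt{-3} = -2 + i \sqrt{3} \approx -2.0 + 1.732 i$)
$\left(O{\left(-2,-3 \right)} + A\right)^{2} = \left(5 - \left(2 - i \sqrt{3}\right)\right)^{2} = \left(3 + i \sqrt{3}\right)^{2}$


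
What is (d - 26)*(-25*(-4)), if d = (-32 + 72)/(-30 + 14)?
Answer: -2850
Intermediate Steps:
d = -5/2 (d = 40/(-16) = 40*(-1/16) = -5/2 ≈ -2.5000)
(d - 26)*(-25*(-4)) = (-5/2 - 26)*(-25*(-4)) = -57/2*100 = -2850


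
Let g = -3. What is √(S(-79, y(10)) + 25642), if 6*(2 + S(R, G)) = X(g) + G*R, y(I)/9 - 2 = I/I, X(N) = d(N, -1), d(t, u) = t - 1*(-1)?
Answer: √910230/6 ≈ 159.01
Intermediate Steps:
d(t, u) = 1 + t (d(t, u) = t + 1 = 1 + t)
X(N) = 1 + N
y(I) = 27 (y(I) = 18 + 9*(I/I) = 18 + 9*1 = 18 + 9 = 27)
S(R, G) = -7/3 + G*R/6 (S(R, G) = -2 + ((1 - 3) + G*R)/6 = -2 + (-2 + G*R)/6 = -2 + (-⅓ + G*R/6) = -7/3 + G*R/6)
√(S(-79, y(10)) + 25642) = √((-7/3 + (⅙)*27*(-79)) + 25642) = √((-7/3 - 711/2) + 25642) = √(-2147/6 + 25642) = √(151705/6) = √910230/6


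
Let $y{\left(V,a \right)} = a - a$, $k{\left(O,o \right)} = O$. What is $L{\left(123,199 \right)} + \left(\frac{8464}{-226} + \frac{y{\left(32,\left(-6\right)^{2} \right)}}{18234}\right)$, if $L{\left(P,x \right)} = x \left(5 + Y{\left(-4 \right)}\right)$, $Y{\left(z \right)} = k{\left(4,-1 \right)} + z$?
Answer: $\frac{108203}{113} \approx 957.55$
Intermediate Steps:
$Y{\left(z \right)} = 4 + z$
$y{\left(V,a \right)} = 0$
$L{\left(P,x \right)} = 5 x$ ($L{\left(P,x \right)} = x \left(5 + \left(4 - 4\right)\right) = x \left(5 + 0\right) = x 5 = 5 x$)
$L{\left(123,199 \right)} + \left(\frac{8464}{-226} + \frac{y{\left(32,\left(-6\right)^{2} \right)}}{18234}\right) = 5 \cdot 199 + \left(\frac{8464}{-226} + \frac{0}{18234}\right) = 995 + \left(8464 \left(- \frac{1}{226}\right) + 0 \cdot \frac{1}{18234}\right) = 995 + \left(- \frac{4232}{113} + 0\right) = 995 - \frac{4232}{113} = \frac{108203}{113}$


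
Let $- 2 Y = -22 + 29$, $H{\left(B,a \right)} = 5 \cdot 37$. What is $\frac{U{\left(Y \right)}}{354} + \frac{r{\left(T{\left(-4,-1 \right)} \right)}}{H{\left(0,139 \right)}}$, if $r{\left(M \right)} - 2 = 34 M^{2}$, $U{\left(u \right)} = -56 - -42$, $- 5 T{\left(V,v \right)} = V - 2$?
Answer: $\frac{193123}{818625} \approx 0.23591$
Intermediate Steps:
$H{\left(B,a \right)} = 185$
$T{\left(V,v \right)} = \frac{2}{5} - \frac{V}{5}$ ($T{\left(V,v \right)} = - \frac{V - 2}{5} = - \frac{-2 + V}{5} = \frac{2}{5} - \frac{V}{5}$)
$Y = - \frac{7}{2}$ ($Y = - \frac{-22 + 29}{2} = \left(- \frac{1}{2}\right) 7 = - \frac{7}{2} \approx -3.5$)
$U{\left(u \right)} = -14$ ($U{\left(u \right)} = -56 + 42 = -14$)
$r{\left(M \right)} = 2 + 34 M^{2}$
$\frac{U{\left(Y \right)}}{354} + \frac{r{\left(T{\left(-4,-1 \right)} \right)}}{H{\left(0,139 \right)}} = - \frac{14}{354} + \frac{2 + 34 \left(\frac{2}{5} - - \frac{4}{5}\right)^{2}}{185} = \left(-14\right) \frac{1}{354} + \left(2 + 34 \left(\frac{2}{5} + \frac{4}{5}\right)^{2}\right) \frac{1}{185} = - \frac{7}{177} + \left(2 + 34 \left(\frac{6}{5}\right)^{2}\right) \frac{1}{185} = - \frac{7}{177} + \left(2 + 34 \cdot \frac{36}{25}\right) \frac{1}{185} = - \frac{7}{177} + \left(2 + \frac{1224}{25}\right) \frac{1}{185} = - \frac{7}{177} + \frac{1274}{25} \cdot \frac{1}{185} = - \frac{7}{177} + \frac{1274}{4625} = \frac{193123}{818625}$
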